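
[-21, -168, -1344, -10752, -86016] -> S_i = -21*8^i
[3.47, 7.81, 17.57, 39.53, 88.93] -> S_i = 3.47*2.25^i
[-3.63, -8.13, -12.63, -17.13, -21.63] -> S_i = -3.63 + -4.50*i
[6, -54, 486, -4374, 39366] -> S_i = 6*-9^i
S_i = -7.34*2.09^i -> [-7.34, -15.34, -32.06, -67.01, -140.05]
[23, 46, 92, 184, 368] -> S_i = 23*2^i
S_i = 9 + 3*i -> [9, 12, 15, 18, 21]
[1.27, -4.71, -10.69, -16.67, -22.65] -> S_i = 1.27 + -5.98*i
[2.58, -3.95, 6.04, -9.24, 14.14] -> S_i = 2.58*(-1.53)^i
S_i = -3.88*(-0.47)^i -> [-3.88, 1.82, -0.86, 0.4, -0.19]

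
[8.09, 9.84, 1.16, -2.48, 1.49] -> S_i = Random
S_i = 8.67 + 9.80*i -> [8.67, 18.47, 28.27, 38.07, 47.87]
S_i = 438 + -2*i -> [438, 436, 434, 432, 430]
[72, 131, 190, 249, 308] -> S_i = 72 + 59*i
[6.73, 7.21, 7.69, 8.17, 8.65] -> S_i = 6.73 + 0.48*i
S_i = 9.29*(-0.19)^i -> [9.29, -1.77, 0.34, -0.06, 0.01]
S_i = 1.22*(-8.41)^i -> [1.22, -10.26, 86.29, -725.68, 6103.01]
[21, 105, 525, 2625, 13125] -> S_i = 21*5^i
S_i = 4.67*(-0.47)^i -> [4.67, -2.19, 1.03, -0.48, 0.23]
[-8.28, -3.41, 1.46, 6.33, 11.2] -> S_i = -8.28 + 4.87*i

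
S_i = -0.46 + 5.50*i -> [-0.46, 5.04, 10.54, 16.04, 21.54]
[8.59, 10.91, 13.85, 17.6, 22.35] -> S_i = 8.59*1.27^i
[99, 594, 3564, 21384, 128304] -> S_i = 99*6^i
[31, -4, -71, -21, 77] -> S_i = Random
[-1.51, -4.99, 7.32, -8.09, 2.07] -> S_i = Random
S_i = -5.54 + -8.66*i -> [-5.54, -14.2, -22.86, -31.52, -40.18]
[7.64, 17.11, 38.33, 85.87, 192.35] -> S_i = 7.64*2.24^i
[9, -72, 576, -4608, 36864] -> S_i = 9*-8^i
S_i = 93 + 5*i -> [93, 98, 103, 108, 113]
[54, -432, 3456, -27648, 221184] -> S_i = 54*-8^i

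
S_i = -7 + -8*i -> [-7, -15, -23, -31, -39]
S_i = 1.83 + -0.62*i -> [1.83, 1.21, 0.59, -0.03, -0.65]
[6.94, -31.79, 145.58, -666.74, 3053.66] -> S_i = 6.94*(-4.58)^i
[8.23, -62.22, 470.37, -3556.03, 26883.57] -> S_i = 8.23*(-7.56)^i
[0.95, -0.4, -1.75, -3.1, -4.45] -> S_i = 0.95 + -1.35*i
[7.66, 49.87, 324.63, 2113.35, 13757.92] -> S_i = 7.66*6.51^i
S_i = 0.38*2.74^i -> [0.38, 1.04, 2.85, 7.82, 21.42]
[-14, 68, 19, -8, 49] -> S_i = Random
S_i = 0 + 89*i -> [0, 89, 178, 267, 356]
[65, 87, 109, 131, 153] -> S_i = 65 + 22*i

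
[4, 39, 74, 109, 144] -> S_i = 4 + 35*i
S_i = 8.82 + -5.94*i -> [8.82, 2.88, -3.06, -9.0, -14.94]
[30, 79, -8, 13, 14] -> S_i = Random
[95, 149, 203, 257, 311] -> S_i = 95 + 54*i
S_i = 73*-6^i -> [73, -438, 2628, -15768, 94608]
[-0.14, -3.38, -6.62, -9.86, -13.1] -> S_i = -0.14 + -3.24*i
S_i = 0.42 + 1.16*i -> [0.42, 1.58, 2.74, 3.9, 5.06]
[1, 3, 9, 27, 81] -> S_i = 1*3^i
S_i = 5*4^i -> [5, 20, 80, 320, 1280]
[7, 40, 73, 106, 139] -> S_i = 7 + 33*i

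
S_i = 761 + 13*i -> [761, 774, 787, 800, 813]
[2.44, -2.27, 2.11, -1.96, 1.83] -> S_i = 2.44*(-0.93)^i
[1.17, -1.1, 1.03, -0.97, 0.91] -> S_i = 1.17*(-0.94)^i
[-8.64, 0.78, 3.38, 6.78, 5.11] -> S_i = Random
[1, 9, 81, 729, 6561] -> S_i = 1*9^i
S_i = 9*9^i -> [9, 81, 729, 6561, 59049]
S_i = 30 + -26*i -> [30, 4, -22, -48, -74]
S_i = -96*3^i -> [-96, -288, -864, -2592, -7776]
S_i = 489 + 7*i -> [489, 496, 503, 510, 517]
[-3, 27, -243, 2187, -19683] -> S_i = -3*-9^i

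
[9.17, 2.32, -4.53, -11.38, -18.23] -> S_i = 9.17 + -6.85*i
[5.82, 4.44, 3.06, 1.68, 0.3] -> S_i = 5.82 + -1.38*i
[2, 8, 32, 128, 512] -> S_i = 2*4^i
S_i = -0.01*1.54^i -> [-0.01, -0.02, -0.02, -0.04, -0.06]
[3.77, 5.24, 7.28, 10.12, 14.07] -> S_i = 3.77*1.39^i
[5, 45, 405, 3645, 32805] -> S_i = 5*9^i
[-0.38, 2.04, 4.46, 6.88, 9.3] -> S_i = -0.38 + 2.42*i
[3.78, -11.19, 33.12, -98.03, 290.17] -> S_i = 3.78*(-2.96)^i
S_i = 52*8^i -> [52, 416, 3328, 26624, 212992]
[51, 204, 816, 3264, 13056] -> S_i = 51*4^i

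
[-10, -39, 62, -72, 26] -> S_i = Random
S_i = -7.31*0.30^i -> [-7.31, -2.19, -0.66, -0.2, -0.06]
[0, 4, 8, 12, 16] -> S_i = 0 + 4*i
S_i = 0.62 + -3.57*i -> [0.62, -2.95, -6.52, -10.09, -13.66]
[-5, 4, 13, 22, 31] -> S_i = -5 + 9*i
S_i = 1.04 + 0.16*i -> [1.04, 1.2, 1.36, 1.52, 1.68]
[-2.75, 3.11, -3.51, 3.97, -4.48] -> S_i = -2.75*(-1.13)^i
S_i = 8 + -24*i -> [8, -16, -40, -64, -88]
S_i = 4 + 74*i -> [4, 78, 152, 226, 300]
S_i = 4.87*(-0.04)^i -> [4.87, -0.19, 0.01, -0.0, 0.0]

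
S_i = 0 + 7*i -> [0, 7, 14, 21, 28]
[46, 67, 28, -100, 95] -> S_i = Random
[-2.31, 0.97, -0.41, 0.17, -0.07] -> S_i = -2.31*(-0.42)^i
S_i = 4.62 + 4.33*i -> [4.62, 8.95, 13.28, 17.61, 21.94]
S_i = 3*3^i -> [3, 9, 27, 81, 243]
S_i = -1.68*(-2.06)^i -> [-1.68, 3.46, -7.13, 14.69, -30.25]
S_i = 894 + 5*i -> [894, 899, 904, 909, 914]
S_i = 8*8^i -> [8, 64, 512, 4096, 32768]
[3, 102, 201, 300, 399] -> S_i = 3 + 99*i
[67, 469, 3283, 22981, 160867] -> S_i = 67*7^i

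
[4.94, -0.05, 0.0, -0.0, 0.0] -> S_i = 4.94*(-0.01)^i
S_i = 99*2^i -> [99, 198, 396, 792, 1584]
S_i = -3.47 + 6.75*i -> [-3.47, 3.28, 10.03, 16.78, 23.53]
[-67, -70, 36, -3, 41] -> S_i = Random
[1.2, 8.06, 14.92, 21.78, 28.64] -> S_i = 1.20 + 6.86*i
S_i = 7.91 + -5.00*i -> [7.91, 2.91, -2.09, -7.09, -12.09]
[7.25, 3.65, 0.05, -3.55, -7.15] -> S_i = 7.25 + -3.60*i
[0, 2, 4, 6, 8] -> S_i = 0 + 2*i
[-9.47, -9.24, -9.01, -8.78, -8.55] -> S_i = -9.47 + 0.23*i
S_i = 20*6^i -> [20, 120, 720, 4320, 25920]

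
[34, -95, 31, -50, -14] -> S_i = Random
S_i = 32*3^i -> [32, 96, 288, 864, 2592]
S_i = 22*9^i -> [22, 198, 1782, 16038, 144342]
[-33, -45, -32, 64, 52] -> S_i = Random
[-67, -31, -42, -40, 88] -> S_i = Random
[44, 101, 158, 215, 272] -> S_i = 44 + 57*i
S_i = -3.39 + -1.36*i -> [-3.39, -4.75, -6.11, -7.47, -8.83]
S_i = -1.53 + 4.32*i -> [-1.53, 2.79, 7.11, 11.43, 15.75]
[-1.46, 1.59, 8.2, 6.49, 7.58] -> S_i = Random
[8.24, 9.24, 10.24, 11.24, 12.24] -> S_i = 8.24 + 1.00*i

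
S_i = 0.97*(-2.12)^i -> [0.97, -2.06, 4.36, -9.24, 19.59]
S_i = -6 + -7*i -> [-6, -13, -20, -27, -34]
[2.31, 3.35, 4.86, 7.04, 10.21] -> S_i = 2.31*1.45^i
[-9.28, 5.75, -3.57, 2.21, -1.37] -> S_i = -9.28*(-0.62)^i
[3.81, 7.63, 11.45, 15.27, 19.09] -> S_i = 3.81 + 3.82*i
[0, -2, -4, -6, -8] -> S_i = 0 + -2*i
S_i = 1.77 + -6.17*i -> [1.77, -4.4, -10.57, -16.74, -22.91]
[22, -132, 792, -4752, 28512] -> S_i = 22*-6^i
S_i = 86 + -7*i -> [86, 79, 72, 65, 58]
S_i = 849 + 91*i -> [849, 940, 1031, 1122, 1213]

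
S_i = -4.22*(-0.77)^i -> [-4.22, 3.25, -2.5, 1.93, -1.48]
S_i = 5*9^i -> [5, 45, 405, 3645, 32805]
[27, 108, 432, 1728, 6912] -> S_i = 27*4^i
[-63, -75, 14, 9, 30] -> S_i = Random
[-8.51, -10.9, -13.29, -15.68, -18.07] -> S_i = -8.51 + -2.39*i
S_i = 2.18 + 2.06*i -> [2.18, 4.24, 6.3, 8.36, 10.42]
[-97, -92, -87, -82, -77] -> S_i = -97 + 5*i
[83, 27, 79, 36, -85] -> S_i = Random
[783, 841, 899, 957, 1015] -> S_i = 783 + 58*i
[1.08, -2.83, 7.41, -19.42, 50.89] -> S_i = 1.08*(-2.62)^i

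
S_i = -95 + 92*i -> [-95, -3, 89, 181, 273]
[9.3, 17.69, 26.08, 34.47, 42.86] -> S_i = 9.30 + 8.39*i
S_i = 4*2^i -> [4, 8, 16, 32, 64]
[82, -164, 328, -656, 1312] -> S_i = 82*-2^i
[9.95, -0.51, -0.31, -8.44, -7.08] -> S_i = Random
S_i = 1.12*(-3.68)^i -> [1.12, -4.12, 15.17, -55.82, 205.4]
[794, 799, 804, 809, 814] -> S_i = 794 + 5*i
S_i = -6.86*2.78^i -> [-6.86, -19.07, -53.02, -147.39, -409.74]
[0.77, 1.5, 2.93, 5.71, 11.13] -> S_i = 0.77*1.95^i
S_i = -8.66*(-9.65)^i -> [-8.66, 83.57, -806.44, 7782.15, -75097.79]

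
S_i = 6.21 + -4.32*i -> [6.21, 1.89, -2.43, -6.75, -11.07]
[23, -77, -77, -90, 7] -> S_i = Random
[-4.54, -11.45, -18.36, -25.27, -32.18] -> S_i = -4.54 + -6.91*i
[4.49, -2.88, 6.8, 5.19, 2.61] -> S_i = Random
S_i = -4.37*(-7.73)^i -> [-4.37, 33.78, -261.12, 2018.46, -15602.69]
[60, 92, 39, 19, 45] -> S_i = Random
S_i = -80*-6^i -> [-80, 480, -2880, 17280, -103680]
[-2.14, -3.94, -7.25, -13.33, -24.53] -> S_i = -2.14*1.84^i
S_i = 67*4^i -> [67, 268, 1072, 4288, 17152]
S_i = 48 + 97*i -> [48, 145, 242, 339, 436]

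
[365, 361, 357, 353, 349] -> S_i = 365 + -4*i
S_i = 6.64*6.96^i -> [6.64, 46.21, 321.65, 2238.7, 15581.35]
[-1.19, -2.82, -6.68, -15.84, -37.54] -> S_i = -1.19*2.37^i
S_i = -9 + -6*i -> [-9, -15, -21, -27, -33]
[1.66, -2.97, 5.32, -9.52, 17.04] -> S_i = 1.66*(-1.79)^i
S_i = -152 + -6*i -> [-152, -158, -164, -170, -176]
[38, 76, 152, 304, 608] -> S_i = 38*2^i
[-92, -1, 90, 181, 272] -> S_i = -92 + 91*i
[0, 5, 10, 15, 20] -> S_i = 0 + 5*i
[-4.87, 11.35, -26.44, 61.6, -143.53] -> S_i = -4.87*(-2.33)^i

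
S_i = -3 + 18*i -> [-3, 15, 33, 51, 69]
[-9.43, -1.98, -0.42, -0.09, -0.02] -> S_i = -9.43*0.21^i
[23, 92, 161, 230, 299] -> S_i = 23 + 69*i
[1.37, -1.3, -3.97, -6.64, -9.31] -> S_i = 1.37 + -2.67*i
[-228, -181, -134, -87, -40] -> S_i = -228 + 47*i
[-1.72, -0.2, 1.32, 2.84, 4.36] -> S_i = -1.72 + 1.52*i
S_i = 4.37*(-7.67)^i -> [4.37, -33.52, 257.08, -1971.82, 15123.87]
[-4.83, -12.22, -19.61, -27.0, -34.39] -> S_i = -4.83 + -7.39*i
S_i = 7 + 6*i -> [7, 13, 19, 25, 31]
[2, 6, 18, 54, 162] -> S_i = 2*3^i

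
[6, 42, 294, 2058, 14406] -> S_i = 6*7^i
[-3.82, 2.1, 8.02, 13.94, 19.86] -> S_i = -3.82 + 5.92*i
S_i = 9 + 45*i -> [9, 54, 99, 144, 189]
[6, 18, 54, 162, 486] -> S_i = 6*3^i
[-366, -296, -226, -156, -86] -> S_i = -366 + 70*i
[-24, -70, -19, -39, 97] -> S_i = Random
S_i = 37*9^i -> [37, 333, 2997, 26973, 242757]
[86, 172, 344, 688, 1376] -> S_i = 86*2^i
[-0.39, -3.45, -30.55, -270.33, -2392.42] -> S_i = -0.39*8.85^i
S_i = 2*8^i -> [2, 16, 128, 1024, 8192]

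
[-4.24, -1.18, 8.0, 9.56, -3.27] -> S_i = Random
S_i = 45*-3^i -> [45, -135, 405, -1215, 3645]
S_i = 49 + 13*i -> [49, 62, 75, 88, 101]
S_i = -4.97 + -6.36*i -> [-4.97, -11.33, -17.69, -24.05, -30.41]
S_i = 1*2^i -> [1, 2, 4, 8, 16]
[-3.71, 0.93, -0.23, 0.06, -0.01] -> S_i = -3.71*(-0.25)^i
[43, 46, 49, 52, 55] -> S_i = 43 + 3*i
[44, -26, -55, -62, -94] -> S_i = Random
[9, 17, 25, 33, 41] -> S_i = 9 + 8*i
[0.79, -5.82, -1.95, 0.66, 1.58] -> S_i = Random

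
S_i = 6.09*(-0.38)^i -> [6.09, -2.31, 0.88, -0.33, 0.13]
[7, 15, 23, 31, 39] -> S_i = 7 + 8*i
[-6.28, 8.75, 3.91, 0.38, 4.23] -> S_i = Random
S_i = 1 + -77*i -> [1, -76, -153, -230, -307]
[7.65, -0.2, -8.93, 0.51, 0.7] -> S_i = Random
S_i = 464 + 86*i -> [464, 550, 636, 722, 808]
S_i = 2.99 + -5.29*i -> [2.99, -2.3, -7.59, -12.88, -18.17]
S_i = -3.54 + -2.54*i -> [-3.54, -6.08, -8.62, -11.16, -13.7]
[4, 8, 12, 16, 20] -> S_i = 4 + 4*i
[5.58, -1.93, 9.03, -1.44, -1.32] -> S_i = Random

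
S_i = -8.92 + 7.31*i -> [-8.92, -1.61, 5.7, 13.01, 20.32]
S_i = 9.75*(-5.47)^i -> [9.75, -53.33, 291.73, -1595.76, 8728.79]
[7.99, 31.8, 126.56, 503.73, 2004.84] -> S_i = 7.99*3.98^i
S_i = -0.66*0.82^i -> [-0.66, -0.54, -0.44, -0.36, -0.3]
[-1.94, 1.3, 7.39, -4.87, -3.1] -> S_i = Random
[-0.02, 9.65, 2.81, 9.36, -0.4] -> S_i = Random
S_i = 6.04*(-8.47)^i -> [6.04, -51.16, 433.32, -3670.18, 31086.41]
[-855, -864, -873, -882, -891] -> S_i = -855 + -9*i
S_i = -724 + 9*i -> [-724, -715, -706, -697, -688]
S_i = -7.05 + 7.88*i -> [-7.05, 0.83, 8.71, 16.59, 24.47]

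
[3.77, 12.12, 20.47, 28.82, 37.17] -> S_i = 3.77 + 8.35*i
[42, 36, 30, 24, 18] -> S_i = 42 + -6*i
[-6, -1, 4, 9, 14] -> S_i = -6 + 5*i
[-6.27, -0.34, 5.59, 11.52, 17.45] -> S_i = -6.27 + 5.93*i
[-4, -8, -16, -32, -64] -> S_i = -4*2^i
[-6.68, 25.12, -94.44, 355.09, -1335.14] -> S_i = -6.68*(-3.76)^i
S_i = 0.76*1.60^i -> [0.76, 1.22, 1.95, 3.11, 4.98]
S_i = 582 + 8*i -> [582, 590, 598, 606, 614]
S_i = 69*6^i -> [69, 414, 2484, 14904, 89424]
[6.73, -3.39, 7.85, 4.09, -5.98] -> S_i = Random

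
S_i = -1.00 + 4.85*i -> [-1.0, 3.85, 8.7, 13.55, 18.4]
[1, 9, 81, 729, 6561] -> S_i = 1*9^i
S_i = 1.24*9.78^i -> [1.24, 12.13, 118.6, 1159.95, 11344.28]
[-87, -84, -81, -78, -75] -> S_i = -87 + 3*i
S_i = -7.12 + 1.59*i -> [-7.12, -5.53, -3.94, -2.35, -0.76]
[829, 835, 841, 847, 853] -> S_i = 829 + 6*i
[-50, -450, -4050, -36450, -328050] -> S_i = -50*9^i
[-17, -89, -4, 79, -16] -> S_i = Random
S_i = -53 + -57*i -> [-53, -110, -167, -224, -281]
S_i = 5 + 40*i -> [5, 45, 85, 125, 165]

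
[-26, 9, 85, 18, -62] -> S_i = Random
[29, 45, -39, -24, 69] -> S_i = Random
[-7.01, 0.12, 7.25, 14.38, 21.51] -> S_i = -7.01 + 7.13*i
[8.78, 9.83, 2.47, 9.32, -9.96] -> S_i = Random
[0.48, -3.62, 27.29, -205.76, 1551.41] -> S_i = 0.48*(-7.54)^i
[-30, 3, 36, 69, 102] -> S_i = -30 + 33*i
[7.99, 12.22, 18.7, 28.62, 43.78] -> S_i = 7.99*1.53^i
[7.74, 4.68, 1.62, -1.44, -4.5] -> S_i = 7.74 + -3.06*i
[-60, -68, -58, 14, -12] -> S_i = Random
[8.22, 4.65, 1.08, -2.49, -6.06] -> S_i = 8.22 + -3.57*i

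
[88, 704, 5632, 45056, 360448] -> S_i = 88*8^i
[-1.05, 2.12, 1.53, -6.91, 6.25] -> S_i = Random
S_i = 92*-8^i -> [92, -736, 5888, -47104, 376832]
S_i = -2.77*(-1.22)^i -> [-2.77, 3.38, -4.12, 5.03, -6.14]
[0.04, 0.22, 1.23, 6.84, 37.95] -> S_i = 0.04*5.55^i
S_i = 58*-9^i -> [58, -522, 4698, -42282, 380538]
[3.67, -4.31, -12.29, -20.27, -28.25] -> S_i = 3.67 + -7.98*i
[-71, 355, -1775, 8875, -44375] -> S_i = -71*-5^i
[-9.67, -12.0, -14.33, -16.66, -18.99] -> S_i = -9.67 + -2.33*i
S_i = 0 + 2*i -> [0, 2, 4, 6, 8]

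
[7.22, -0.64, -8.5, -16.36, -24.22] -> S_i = 7.22 + -7.86*i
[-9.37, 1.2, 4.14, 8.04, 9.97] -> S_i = Random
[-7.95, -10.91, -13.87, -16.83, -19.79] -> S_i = -7.95 + -2.96*i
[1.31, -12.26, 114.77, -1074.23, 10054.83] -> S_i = 1.31*(-9.36)^i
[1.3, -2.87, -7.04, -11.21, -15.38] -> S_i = 1.30 + -4.17*i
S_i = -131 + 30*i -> [-131, -101, -71, -41, -11]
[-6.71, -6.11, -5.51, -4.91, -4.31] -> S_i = -6.71 + 0.60*i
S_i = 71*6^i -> [71, 426, 2556, 15336, 92016]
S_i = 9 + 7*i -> [9, 16, 23, 30, 37]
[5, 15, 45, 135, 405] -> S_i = 5*3^i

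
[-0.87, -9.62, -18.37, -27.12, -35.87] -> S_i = -0.87 + -8.75*i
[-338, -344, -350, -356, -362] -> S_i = -338 + -6*i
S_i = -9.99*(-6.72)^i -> [-9.99, 67.13, -451.13, 3031.61, -20372.42]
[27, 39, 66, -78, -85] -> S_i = Random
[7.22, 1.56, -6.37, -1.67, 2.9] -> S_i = Random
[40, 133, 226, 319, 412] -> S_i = 40 + 93*i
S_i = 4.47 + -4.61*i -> [4.47, -0.14, -4.75, -9.36, -13.97]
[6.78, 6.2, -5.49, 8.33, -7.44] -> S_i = Random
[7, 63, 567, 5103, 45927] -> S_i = 7*9^i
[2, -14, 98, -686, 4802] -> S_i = 2*-7^i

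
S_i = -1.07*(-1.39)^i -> [-1.07, 1.49, -2.07, 2.87, -3.99]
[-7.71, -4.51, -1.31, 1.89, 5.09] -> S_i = -7.71 + 3.20*i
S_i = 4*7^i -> [4, 28, 196, 1372, 9604]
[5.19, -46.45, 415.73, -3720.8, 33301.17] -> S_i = 5.19*(-8.95)^i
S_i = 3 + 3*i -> [3, 6, 9, 12, 15]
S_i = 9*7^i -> [9, 63, 441, 3087, 21609]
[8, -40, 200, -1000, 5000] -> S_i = 8*-5^i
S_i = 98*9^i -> [98, 882, 7938, 71442, 642978]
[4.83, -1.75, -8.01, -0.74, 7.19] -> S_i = Random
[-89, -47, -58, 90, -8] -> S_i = Random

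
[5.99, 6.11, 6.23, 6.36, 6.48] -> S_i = 5.99*1.02^i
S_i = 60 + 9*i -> [60, 69, 78, 87, 96]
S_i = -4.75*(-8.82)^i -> [-4.75, 41.9, -369.51, 3259.11, -28745.37]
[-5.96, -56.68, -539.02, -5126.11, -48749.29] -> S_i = -5.96*9.51^i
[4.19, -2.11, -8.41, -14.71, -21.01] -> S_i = 4.19 + -6.30*i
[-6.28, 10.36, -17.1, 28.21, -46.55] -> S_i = -6.28*(-1.65)^i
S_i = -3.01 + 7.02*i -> [-3.01, 4.01, 11.03, 18.05, 25.07]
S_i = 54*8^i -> [54, 432, 3456, 27648, 221184]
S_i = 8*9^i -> [8, 72, 648, 5832, 52488]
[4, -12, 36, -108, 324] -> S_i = 4*-3^i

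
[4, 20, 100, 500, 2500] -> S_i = 4*5^i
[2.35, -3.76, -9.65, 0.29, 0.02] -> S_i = Random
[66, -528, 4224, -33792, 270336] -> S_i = 66*-8^i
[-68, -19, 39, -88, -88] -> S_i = Random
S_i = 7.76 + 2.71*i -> [7.76, 10.47, 13.18, 15.89, 18.6]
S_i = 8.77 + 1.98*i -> [8.77, 10.75, 12.73, 14.71, 16.69]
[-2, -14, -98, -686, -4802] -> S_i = -2*7^i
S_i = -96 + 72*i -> [-96, -24, 48, 120, 192]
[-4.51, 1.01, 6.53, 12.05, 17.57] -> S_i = -4.51 + 5.52*i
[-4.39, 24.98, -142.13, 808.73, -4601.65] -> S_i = -4.39*(-5.69)^i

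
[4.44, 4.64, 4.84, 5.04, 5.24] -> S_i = 4.44 + 0.20*i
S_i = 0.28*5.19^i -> [0.28, 1.45, 7.54, 39.14, 203.15]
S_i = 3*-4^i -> [3, -12, 48, -192, 768]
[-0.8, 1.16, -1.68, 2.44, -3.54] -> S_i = -0.80*(-1.45)^i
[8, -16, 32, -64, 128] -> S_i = 8*-2^i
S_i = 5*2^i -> [5, 10, 20, 40, 80]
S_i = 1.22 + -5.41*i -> [1.22, -4.19, -9.6, -15.01, -20.42]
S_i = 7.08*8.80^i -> [7.08, 62.3, 548.28, 4824.82, 42458.43]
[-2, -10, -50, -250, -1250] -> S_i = -2*5^i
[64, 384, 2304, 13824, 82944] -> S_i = 64*6^i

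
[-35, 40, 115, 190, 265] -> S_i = -35 + 75*i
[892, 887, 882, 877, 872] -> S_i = 892 + -5*i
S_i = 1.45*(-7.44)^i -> [1.45, -10.79, 80.26, -597.15, 4442.83]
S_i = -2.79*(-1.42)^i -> [-2.79, 3.96, -5.63, 7.99, -11.34]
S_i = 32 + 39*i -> [32, 71, 110, 149, 188]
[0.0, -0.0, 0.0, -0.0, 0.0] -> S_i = 0.00*(-8.60)^i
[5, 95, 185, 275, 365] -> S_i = 5 + 90*i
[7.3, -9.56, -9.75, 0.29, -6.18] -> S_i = Random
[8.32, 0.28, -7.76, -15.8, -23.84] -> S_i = 8.32 + -8.04*i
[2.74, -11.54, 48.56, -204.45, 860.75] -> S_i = 2.74*(-4.21)^i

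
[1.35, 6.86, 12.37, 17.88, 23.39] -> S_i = 1.35 + 5.51*i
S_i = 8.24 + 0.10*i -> [8.24, 8.34, 8.44, 8.54, 8.64]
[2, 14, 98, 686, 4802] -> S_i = 2*7^i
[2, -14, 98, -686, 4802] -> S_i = 2*-7^i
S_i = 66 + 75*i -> [66, 141, 216, 291, 366]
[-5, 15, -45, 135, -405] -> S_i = -5*-3^i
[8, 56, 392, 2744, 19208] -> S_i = 8*7^i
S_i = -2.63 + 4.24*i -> [-2.63, 1.61, 5.85, 10.09, 14.33]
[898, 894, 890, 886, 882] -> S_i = 898 + -4*i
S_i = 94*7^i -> [94, 658, 4606, 32242, 225694]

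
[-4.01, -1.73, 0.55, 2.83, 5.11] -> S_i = -4.01 + 2.28*i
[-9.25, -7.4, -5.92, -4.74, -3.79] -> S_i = -9.25*0.80^i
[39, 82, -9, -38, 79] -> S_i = Random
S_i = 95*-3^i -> [95, -285, 855, -2565, 7695]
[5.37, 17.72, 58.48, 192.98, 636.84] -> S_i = 5.37*3.30^i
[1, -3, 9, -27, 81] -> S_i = 1*-3^i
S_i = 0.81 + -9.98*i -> [0.81, -9.17, -19.15, -29.13, -39.11]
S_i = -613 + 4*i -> [-613, -609, -605, -601, -597]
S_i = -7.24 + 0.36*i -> [-7.24, -6.88, -6.52, -6.16, -5.8]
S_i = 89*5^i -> [89, 445, 2225, 11125, 55625]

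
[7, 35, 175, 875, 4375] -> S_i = 7*5^i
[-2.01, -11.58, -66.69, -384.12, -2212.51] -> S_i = -2.01*5.76^i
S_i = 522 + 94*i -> [522, 616, 710, 804, 898]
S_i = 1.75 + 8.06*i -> [1.75, 9.81, 17.87, 25.93, 33.99]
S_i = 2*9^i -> [2, 18, 162, 1458, 13122]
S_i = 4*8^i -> [4, 32, 256, 2048, 16384]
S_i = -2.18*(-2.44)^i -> [-2.18, 5.32, -12.98, 31.67, -77.27]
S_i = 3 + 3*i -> [3, 6, 9, 12, 15]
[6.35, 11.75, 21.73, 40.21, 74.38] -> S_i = 6.35*1.85^i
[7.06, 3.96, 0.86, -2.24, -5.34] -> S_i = 7.06 + -3.10*i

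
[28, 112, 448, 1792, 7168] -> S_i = 28*4^i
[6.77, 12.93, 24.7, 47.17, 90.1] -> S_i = 6.77*1.91^i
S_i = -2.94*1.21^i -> [-2.94, -3.56, -4.3, -5.21, -6.3]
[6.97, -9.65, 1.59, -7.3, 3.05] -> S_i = Random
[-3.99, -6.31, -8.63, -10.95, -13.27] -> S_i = -3.99 + -2.32*i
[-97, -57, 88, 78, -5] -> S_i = Random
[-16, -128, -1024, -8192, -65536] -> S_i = -16*8^i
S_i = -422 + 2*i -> [-422, -420, -418, -416, -414]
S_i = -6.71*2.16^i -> [-6.71, -14.49, -31.31, -67.62, -146.06]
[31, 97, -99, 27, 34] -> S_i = Random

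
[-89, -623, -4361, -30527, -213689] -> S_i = -89*7^i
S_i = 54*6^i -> [54, 324, 1944, 11664, 69984]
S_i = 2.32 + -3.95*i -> [2.32, -1.63, -5.58, -9.53, -13.48]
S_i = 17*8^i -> [17, 136, 1088, 8704, 69632]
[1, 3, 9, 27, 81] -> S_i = 1*3^i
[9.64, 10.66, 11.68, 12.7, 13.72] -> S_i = 9.64 + 1.02*i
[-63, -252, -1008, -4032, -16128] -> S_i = -63*4^i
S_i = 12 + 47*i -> [12, 59, 106, 153, 200]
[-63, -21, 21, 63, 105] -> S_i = -63 + 42*i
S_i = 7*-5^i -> [7, -35, 175, -875, 4375]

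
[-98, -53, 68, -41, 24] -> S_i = Random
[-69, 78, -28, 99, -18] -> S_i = Random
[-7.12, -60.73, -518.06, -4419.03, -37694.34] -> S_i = -7.12*8.53^i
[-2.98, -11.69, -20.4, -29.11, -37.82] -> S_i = -2.98 + -8.71*i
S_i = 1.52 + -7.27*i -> [1.52, -5.75, -13.02, -20.29, -27.56]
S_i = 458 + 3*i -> [458, 461, 464, 467, 470]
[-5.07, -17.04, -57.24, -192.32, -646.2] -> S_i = -5.07*3.36^i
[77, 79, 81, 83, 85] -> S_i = 77 + 2*i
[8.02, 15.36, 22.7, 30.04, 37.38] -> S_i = 8.02 + 7.34*i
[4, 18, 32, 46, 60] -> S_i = 4 + 14*i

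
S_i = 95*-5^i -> [95, -475, 2375, -11875, 59375]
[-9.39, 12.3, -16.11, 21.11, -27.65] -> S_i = -9.39*(-1.31)^i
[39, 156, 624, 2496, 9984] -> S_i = 39*4^i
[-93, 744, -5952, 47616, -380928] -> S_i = -93*-8^i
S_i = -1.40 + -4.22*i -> [-1.4, -5.62, -9.84, -14.06, -18.28]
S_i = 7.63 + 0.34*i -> [7.63, 7.97, 8.31, 8.65, 8.99]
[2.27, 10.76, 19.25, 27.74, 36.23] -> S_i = 2.27 + 8.49*i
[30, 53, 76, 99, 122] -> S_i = 30 + 23*i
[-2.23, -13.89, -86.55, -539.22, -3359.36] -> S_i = -2.23*6.23^i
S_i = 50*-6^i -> [50, -300, 1800, -10800, 64800]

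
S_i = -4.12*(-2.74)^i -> [-4.12, 11.29, -30.93, 84.75, -232.22]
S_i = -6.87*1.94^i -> [-6.87, -13.33, -25.86, -50.16, -97.31]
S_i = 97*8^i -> [97, 776, 6208, 49664, 397312]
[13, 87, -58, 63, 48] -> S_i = Random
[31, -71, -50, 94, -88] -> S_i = Random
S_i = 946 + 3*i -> [946, 949, 952, 955, 958]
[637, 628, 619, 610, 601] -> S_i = 637 + -9*i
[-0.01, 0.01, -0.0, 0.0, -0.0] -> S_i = -0.01*(-0.65)^i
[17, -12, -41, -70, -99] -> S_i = 17 + -29*i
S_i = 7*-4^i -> [7, -28, 112, -448, 1792]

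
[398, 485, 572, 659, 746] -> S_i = 398 + 87*i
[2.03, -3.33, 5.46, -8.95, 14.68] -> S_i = 2.03*(-1.64)^i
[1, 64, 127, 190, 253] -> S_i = 1 + 63*i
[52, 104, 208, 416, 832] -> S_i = 52*2^i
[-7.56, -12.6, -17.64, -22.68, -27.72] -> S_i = -7.56 + -5.04*i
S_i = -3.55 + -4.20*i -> [-3.55, -7.75, -11.95, -16.15, -20.35]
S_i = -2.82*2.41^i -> [-2.82, -6.8, -16.38, -39.47, -95.13]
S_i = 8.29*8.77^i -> [8.29, 72.7, 637.61, 5591.82, 49040.28]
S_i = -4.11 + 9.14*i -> [-4.11, 5.03, 14.17, 23.31, 32.45]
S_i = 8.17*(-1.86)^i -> [8.17, -15.2, 28.26, -52.57, 97.79]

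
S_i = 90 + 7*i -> [90, 97, 104, 111, 118]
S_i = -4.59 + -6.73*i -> [-4.59, -11.32, -18.05, -24.78, -31.51]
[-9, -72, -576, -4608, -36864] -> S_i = -9*8^i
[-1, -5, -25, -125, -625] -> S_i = -1*5^i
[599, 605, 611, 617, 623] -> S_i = 599 + 6*i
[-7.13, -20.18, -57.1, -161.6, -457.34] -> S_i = -7.13*2.83^i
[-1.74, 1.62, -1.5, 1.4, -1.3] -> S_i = -1.74*(-0.93)^i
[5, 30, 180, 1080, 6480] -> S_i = 5*6^i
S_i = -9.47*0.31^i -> [-9.47, -2.94, -0.91, -0.28, -0.09]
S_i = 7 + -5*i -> [7, 2, -3, -8, -13]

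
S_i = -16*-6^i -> [-16, 96, -576, 3456, -20736]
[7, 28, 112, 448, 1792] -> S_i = 7*4^i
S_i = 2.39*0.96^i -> [2.39, 2.29, 2.2, 2.11, 2.03]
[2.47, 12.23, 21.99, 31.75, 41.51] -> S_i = 2.47 + 9.76*i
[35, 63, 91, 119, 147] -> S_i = 35 + 28*i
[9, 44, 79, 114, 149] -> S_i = 9 + 35*i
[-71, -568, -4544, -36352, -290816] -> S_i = -71*8^i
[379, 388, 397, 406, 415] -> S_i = 379 + 9*i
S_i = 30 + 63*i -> [30, 93, 156, 219, 282]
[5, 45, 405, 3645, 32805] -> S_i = 5*9^i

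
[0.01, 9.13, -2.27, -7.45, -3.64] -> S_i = Random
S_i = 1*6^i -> [1, 6, 36, 216, 1296]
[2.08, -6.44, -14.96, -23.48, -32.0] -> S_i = 2.08 + -8.52*i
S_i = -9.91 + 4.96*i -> [-9.91, -4.95, 0.01, 4.97, 9.93]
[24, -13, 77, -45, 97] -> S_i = Random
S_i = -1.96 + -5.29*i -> [-1.96, -7.25, -12.54, -17.83, -23.12]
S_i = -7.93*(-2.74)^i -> [-7.93, 21.73, -59.54, 163.13, -446.97]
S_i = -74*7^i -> [-74, -518, -3626, -25382, -177674]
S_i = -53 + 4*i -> [-53, -49, -45, -41, -37]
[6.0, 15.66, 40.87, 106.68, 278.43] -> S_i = 6.00*2.61^i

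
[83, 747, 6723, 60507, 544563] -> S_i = 83*9^i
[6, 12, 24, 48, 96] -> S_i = 6*2^i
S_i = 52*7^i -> [52, 364, 2548, 17836, 124852]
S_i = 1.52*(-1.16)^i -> [1.52, -1.76, 2.05, -2.37, 2.75]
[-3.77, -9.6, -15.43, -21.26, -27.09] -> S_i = -3.77 + -5.83*i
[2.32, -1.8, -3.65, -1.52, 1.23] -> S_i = Random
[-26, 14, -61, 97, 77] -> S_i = Random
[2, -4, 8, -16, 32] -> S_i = 2*-2^i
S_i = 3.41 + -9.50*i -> [3.41, -6.09, -15.59, -25.09, -34.59]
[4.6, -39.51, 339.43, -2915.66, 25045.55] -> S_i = 4.60*(-8.59)^i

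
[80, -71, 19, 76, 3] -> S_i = Random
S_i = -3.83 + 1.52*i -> [-3.83, -2.31, -0.79, 0.73, 2.25]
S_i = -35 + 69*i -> [-35, 34, 103, 172, 241]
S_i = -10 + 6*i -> [-10, -4, 2, 8, 14]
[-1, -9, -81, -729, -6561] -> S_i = -1*9^i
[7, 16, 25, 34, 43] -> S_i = 7 + 9*i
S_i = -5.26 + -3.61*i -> [-5.26, -8.87, -12.48, -16.09, -19.7]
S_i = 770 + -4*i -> [770, 766, 762, 758, 754]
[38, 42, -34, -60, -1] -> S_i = Random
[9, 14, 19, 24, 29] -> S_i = 9 + 5*i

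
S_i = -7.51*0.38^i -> [-7.51, -2.85, -1.08, -0.41, -0.16]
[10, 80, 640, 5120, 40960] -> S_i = 10*8^i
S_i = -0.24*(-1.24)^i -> [-0.24, 0.3, -0.37, 0.46, -0.57]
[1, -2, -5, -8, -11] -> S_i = 1 + -3*i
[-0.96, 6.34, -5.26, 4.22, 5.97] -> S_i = Random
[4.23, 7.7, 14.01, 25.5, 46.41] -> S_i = 4.23*1.82^i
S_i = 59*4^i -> [59, 236, 944, 3776, 15104]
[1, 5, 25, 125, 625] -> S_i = 1*5^i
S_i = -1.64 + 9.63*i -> [-1.64, 7.99, 17.62, 27.25, 36.88]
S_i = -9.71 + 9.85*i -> [-9.71, 0.14, 9.99, 19.84, 29.69]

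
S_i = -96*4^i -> [-96, -384, -1536, -6144, -24576]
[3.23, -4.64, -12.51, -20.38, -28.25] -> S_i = 3.23 + -7.87*i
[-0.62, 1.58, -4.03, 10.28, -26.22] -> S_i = -0.62*(-2.55)^i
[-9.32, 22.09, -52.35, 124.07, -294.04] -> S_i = -9.32*(-2.37)^i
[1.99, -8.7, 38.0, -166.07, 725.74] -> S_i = 1.99*(-4.37)^i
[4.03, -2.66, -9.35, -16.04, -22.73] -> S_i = 4.03 + -6.69*i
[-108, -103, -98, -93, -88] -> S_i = -108 + 5*i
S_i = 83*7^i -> [83, 581, 4067, 28469, 199283]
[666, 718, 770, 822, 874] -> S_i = 666 + 52*i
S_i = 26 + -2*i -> [26, 24, 22, 20, 18]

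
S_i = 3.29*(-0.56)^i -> [3.29, -1.84, 1.03, -0.58, 0.32]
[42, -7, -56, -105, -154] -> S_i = 42 + -49*i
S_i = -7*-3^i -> [-7, 21, -63, 189, -567]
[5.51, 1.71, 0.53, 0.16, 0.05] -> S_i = 5.51*0.31^i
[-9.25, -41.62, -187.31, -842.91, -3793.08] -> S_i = -9.25*4.50^i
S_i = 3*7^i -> [3, 21, 147, 1029, 7203]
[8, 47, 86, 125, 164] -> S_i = 8 + 39*i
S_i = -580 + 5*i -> [-580, -575, -570, -565, -560]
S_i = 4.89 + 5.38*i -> [4.89, 10.27, 15.65, 21.03, 26.41]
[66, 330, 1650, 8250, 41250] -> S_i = 66*5^i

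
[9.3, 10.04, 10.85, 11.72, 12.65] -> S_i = 9.30*1.08^i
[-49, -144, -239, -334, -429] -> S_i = -49 + -95*i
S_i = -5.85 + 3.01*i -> [-5.85, -2.84, 0.17, 3.18, 6.19]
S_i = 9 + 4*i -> [9, 13, 17, 21, 25]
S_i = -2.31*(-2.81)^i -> [-2.31, 6.49, -18.24, 51.25, -144.02]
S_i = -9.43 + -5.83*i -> [-9.43, -15.26, -21.09, -26.92, -32.75]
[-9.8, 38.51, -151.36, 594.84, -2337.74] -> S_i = -9.80*(-3.93)^i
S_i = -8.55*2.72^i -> [-8.55, -23.26, -63.26, -172.06, -468.0]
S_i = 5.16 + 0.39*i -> [5.16, 5.55, 5.94, 6.33, 6.72]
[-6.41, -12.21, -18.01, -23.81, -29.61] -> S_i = -6.41 + -5.80*i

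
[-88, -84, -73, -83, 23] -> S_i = Random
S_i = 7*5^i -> [7, 35, 175, 875, 4375]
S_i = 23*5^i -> [23, 115, 575, 2875, 14375]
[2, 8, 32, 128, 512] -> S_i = 2*4^i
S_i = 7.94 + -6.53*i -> [7.94, 1.41, -5.12, -11.65, -18.18]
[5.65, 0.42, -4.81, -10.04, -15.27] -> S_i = 5.65 + -5.23*i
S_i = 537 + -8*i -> [537, 529, 521, 513, 505]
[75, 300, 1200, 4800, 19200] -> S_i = 75*4^i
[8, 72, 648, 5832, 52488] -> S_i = 8*9^i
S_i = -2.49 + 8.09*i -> [-2.49, 5.6, 13.69, 21.78, 29.87]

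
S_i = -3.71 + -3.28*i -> [-3.71, -6.99, -10.27, -13.55, -16.83]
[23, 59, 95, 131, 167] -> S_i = 23 + 36*i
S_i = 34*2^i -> [34, 68, 136, 272, 544]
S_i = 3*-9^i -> [3, -27, 243, -2187, 19683]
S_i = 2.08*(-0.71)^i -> [2.08, -1.48, 1.05, -0.74, 0.53]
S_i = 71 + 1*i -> [71, 72, 73, 74, 75]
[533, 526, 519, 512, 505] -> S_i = 533 + -7*i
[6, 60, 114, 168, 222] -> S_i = 6 + 54*i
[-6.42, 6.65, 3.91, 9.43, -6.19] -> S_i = Random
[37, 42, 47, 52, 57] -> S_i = 37 + 5*i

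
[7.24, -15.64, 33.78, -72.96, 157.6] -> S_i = 7.24*(-2.16)^i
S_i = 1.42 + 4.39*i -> [1.42, 5.81, 10.2, 14.59, 18.98]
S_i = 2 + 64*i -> [2, 66, 130, 194, 258]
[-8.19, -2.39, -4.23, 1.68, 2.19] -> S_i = Random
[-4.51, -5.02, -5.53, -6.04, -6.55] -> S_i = -4.51 + -0.51*i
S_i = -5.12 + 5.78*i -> [-5.12, 0.66, 6.44, 12.22, 18.0]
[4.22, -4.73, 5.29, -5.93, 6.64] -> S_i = 4.22*(-1.12)^i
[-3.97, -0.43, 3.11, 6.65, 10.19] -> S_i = -3.97 + 3.54*i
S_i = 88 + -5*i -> [88, 83, 78, 73, 68]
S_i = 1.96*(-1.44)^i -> [1.96, -2.82, 4.06, -5.85, 8.43]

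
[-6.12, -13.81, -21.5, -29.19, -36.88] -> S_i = -6.12 + -7.69*i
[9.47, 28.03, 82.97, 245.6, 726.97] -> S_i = 9.47*2.96^i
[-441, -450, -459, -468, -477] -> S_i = -441 + -9*i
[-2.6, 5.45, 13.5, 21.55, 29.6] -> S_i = -2.60 + 8.05*i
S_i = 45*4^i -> [45, 180, 720, 2880, 11520]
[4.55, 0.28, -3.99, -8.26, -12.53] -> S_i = 4.55 + -4.27*i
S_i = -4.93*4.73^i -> [-4.93, -23.32, -110.3, -521.71, -2467.7]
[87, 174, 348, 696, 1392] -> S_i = 87*2^i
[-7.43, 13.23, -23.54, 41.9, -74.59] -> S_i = -7.43*(-1.78)^i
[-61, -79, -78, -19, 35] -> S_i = Random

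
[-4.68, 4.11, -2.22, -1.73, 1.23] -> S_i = Random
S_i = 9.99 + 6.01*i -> [9.99, 16.0, 22.01, 28.02, 34.03]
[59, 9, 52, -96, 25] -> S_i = Random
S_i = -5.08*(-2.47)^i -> [-5.08, 12.55, -30.99, 76.55, -189.08]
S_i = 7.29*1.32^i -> [7.29, 9.62, 12.7, 16.77, 22.13]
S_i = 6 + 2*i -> [6, 8, 10, 12, 14]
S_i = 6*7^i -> [6, 42, 294, 2058, 14406]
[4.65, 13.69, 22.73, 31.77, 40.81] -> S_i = 4.65 + 9.04*i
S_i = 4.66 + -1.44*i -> [4.66, 3.22, 1.78, 0.34, -1.1]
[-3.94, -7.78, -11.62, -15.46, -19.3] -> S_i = -3.94 + -3.84*i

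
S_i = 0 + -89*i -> [0, -89, -178, -267, -356]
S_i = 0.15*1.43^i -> [0.15, 0.21, 0.31, 0.44, 0.63]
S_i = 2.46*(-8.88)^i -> [2.46, -21.84, 193.98, -1722.56, 15296.32]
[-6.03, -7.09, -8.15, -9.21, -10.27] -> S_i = -6.03 + -1.06*i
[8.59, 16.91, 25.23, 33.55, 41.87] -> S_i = 8.59 + 8.32*i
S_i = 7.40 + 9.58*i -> [7.4, 16.98, 26.56, 36.14, 45.72]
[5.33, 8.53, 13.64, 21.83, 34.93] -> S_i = 5.33*1.60^i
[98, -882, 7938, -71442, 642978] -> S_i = 98*-9^i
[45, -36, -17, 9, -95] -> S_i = Random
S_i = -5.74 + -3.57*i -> [-5.74, -9.31, -12.88, -16.45, -20.02]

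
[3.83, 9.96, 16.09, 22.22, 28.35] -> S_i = 3.83 + 6.13*i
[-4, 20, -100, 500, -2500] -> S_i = -4*-5^i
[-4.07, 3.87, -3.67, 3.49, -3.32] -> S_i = -4.07*(-0.95)^i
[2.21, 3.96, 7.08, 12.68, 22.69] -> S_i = 2.21*1.79^i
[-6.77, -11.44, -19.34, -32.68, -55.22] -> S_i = -6.77*1.69^i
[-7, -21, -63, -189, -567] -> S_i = -7*3^i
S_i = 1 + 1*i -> [1, 2, 3, 4, 5]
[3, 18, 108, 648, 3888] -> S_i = 3*6^i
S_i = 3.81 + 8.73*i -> [3.81, 12.54, 21.27, 30.0, 38.73]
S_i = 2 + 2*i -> [2, 4, 6, 8, 10]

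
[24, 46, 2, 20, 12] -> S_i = Random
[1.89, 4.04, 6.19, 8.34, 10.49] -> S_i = 1.89 + 2.15*i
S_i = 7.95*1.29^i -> [7.95, 10.26, 13.23, 17.07, 22.02]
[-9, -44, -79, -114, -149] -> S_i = -9 + -35*i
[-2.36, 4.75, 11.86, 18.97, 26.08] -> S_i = -2.36 + 7.11*i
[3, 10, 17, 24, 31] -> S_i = 3 + 7*i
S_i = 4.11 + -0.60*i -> [4.11, 3.51, 2.91, 2.31, 1.71]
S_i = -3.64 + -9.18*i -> [-3.64, -12.82, -22.0, -31.18, -40.36]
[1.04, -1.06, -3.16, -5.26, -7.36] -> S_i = 1.04 + -2.10*i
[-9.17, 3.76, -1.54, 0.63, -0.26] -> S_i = -9.17*(-0.41)^i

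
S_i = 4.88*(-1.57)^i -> [4.88, -7.66, 12.03, -18.89, 29.65]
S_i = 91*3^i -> [91, 273, 819, 2457, 7371]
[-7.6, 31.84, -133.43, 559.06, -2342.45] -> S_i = -7.60*(-4.19)^i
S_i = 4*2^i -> [4, 8, 16, 32, 64]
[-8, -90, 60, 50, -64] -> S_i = Random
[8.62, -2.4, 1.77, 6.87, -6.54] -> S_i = Random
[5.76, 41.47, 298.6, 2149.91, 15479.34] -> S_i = 5.76*7.20^i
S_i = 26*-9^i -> [26, -234, 2106, -18954, 170586]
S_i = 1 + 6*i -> [1, 7, 13, 19, 25]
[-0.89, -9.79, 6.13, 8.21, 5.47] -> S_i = Random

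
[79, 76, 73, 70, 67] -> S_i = 79 + -3*i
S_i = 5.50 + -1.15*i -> [5.5, 4.35, 3.2, 2.05, 0.9]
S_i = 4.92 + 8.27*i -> [4.92, 13.19, 21.46, 29.73, 38.0]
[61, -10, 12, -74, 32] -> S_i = Random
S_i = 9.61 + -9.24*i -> [9.61, 0.37, -8.87, -18.11, -27.35]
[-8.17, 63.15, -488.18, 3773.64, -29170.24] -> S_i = -8.17*(-7.73)^i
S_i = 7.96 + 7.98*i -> [7.96, 15.94, 23.92, 31.9, 39.88]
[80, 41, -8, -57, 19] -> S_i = Random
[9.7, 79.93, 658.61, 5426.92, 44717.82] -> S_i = 9.70*8.24^i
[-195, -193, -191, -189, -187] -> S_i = -195 + 2*i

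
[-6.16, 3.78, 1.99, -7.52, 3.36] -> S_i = Random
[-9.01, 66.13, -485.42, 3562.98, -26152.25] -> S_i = -9.01*(-7.34)^i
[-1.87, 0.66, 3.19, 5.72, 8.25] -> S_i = -1.87 + 2.53*i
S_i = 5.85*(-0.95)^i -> [5.85, -5.56, 5.28, -5.02, 4.76]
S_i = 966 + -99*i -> [966, 867, 768, 669, 570]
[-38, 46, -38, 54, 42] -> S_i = Random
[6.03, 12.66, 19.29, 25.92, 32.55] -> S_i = 6.03 + 6.63*i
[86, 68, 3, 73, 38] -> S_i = Random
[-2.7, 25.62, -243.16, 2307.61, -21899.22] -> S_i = -2.70*(-9.49)^i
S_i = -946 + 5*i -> [-946, -941, -936, -931, -926]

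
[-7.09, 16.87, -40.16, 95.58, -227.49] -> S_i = -7.09*(-2.38)^i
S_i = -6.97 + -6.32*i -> [-6.97, -13.29, -19.61, -25.93, -32.25]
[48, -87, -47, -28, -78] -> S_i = Random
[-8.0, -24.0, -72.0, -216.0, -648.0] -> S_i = -8.00*3.00^i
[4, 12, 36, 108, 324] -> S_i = 4*3^i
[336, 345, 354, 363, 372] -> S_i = 336 + 9*i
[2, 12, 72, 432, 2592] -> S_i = 2*6^i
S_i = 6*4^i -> [6, 24, 96, 384, 1536]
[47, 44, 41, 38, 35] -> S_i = 47 + -3*i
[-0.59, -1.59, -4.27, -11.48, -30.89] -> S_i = -0.59*2.69^i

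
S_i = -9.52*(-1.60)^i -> [-9.52, 15.23, -24.37, 38.99, -62.39]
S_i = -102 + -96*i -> [-102, -198, -294, -390, -486]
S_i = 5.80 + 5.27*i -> [5.8, 11.07, 16.34, 21.61, 26.88]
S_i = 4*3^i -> [4, 12, 36, 108, 324]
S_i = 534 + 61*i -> [534, 595, 656, 717, 778]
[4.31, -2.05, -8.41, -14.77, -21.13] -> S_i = 4.31 + -6.36*i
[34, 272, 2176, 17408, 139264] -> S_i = 34*8^i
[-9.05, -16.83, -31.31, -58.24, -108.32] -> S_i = -9.05*1.86^i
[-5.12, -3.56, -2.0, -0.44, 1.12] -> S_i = -5.12 + 1.56*i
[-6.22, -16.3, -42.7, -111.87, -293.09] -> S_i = -6.22*2.62^i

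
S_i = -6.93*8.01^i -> [-6.93, -55.51, -444.63, -3561.48, -28527.47]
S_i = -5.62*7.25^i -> [-5.62, -40.74, -295.4, -2141.66, -15527.03]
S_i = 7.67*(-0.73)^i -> [7.67, -5.6, 4.09, -2.98, 2.18]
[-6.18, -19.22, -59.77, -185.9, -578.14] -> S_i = -6.18*3.11^i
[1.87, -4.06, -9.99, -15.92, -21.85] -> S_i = 1.87 + -5.93*i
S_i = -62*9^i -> [-62, -558, -5022, -45198, -406782]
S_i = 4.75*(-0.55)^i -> [4.75, -2.61, 1.44, -0.79, 0.43]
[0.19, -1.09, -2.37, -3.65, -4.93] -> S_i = 0.19 + -1.28*i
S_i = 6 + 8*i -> [6, 14, 22, 30, 38]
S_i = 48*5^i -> [48, 240, 1200, 6000, 30000]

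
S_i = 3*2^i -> [3, 6, 12, 24, 48]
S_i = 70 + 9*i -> [70, 79, 88, 97, 106]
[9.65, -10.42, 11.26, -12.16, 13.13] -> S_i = 9.65*(-1.08)^i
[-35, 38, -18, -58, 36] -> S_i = Random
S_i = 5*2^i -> [5, 10, 20, 40, 80]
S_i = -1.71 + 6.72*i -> [-1.71, 5.01, 11.73, 18.45, 25.17]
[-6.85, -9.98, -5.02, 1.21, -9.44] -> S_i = Random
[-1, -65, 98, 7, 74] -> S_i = Random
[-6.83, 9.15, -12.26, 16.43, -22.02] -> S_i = -6.83*(-1.34)^i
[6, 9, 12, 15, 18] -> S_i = 6 + 3*i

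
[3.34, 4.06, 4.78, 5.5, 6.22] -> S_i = 3.34 + 0.72*i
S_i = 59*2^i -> [59, 118, 236, 472, 944]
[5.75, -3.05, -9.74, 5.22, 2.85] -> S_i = Random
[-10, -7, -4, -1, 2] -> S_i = -10 + 3*i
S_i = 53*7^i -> [53, 371, 2597, 18179, 127253]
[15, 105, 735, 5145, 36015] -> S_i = 15*7^i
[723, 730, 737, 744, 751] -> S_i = 723 + 7*i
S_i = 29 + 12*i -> [29, 41, 53, 65, 77]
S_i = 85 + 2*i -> [85, 87, 89, 91, 93]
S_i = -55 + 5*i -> [-55, -50, -45, -40, -35]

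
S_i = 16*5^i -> [16, 80, 400, 2000, 10000]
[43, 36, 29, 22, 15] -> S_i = 43 + -7*i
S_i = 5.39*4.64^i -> [5.39, 25.01, 116.04, 538.45, 2498.39]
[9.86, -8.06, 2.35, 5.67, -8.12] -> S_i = Random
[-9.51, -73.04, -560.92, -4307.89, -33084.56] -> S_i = -9.51*7.68^i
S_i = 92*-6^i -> [92, -552, 3312, -19872, 119232]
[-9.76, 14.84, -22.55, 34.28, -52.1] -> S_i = -9.76*(-1.52)^i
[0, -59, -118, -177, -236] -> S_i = 0 + -59*i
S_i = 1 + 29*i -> [1, 30, 59, 88, 117]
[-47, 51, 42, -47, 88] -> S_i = Random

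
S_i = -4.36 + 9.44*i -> [-4.36, 5.08, 14.52, 23.96, 33.4]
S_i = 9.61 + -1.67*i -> [9.61, 7.94, 6.27, 4.6, 2.93]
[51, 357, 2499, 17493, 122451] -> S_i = 51*7^i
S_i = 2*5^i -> [2, 10, 50, 250, 1250]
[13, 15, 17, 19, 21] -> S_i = 13 + 2*i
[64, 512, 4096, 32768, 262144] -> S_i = 64*8^i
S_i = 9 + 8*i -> [9, 17, 25, 33, 41]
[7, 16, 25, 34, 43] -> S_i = 7 + 9*i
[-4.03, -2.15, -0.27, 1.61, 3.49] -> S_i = -4.03 + 1.88*i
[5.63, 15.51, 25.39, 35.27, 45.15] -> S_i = 5.63 + 9.88*i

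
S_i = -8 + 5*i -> [-8, -3, 2, 7, 12]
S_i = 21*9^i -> [21, 189, 1701, 15309, 137781]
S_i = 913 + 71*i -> [913, 984, 1055, 1126, 1197]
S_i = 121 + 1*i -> [121, 122, 123, 124, 125]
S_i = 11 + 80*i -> [11, 91, 171, 251, 331]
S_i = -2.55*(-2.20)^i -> [-2.55, 5.61, -12.34, 27.15, -59.74]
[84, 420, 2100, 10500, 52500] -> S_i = 84*5^i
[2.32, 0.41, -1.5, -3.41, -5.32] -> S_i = 2.32 + -1.91*i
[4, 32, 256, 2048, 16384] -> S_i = 4*8^i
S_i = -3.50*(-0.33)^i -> [-3.5, 1.16, -0.38, 0.13, -0.04]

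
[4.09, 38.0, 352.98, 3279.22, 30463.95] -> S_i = 4.09*9.29^i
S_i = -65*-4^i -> [-65, 260, -1040, 4160, -16640]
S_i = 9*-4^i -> [9, -36, 144, -576, 2304]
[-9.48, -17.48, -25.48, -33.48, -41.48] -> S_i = -9.48 + -8.00*i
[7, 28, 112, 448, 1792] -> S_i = 7*4^i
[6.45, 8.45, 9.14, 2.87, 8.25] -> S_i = Random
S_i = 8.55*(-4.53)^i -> [8.55, -38.73, 175.45, -794.81, 3600.47]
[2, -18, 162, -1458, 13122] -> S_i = 2*-9^i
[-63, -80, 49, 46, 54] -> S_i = Random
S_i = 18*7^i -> [18, 126, 882, 6174, 43218]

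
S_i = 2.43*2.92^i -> [2.43, 7.1, 20.72, 60.5, 176.66]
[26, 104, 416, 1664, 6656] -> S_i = 26*4^i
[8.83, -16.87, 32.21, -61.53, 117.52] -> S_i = 8.83*(-1.91)^i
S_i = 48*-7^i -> [48, -336, 2352, -16464, 115248]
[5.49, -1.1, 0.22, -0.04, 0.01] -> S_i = 5.49*(-0.20)^i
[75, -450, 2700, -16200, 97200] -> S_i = 75*-6^i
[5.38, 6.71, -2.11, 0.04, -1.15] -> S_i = Random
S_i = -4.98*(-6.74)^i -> [-4.98, 33.57, -226.23, 1524.79, -10277.06]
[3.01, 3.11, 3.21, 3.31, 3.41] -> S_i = 3.01 + 0.10*i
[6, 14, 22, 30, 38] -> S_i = 6 + 8*i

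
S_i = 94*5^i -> [94, 470, 2350, 11750, 58750]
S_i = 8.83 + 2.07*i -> [8.83, 10.9, 12.97, 15.04, 17.11]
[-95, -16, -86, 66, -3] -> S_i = Random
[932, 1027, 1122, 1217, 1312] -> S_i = 932 + 95*i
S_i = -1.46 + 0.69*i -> [-1.46, -0.77, -0.08, 0.61, 1.3]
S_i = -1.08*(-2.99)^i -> [-1.08, 3.23, -9.66, 28.87, -86.32]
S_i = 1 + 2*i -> [1, 3, 5, 7, 9]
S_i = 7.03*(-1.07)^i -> [7.03, -7.52, 8.05, -8.61, 9.21]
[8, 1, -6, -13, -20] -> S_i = 8 + -7*i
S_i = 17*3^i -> [17, 51, 153, 459, 1377]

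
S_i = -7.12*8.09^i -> [-7.12, -57.6, -465.99, -3769.86, -30498.19]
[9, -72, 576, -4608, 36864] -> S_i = 9*-8^i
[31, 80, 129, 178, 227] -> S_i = 31 + 49*i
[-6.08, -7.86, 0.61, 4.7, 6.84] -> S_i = Random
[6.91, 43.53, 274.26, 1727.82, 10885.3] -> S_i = 6.91*6.30^i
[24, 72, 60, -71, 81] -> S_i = Random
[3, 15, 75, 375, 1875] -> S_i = 3*5^i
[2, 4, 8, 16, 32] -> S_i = 2*2^i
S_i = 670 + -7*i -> [670, 663, 656, 649, 642]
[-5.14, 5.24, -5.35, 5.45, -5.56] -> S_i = -5.14*(-1.02)^i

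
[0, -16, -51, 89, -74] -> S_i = Random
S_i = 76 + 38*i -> [76, 114, 152, 190, 228]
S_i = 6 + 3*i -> [6, 9, 12, 15, 18]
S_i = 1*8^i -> [1, 8, 64, 512, 4096]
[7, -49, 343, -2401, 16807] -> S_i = 7*-7^i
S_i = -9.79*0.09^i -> [-9.79, -0.88, -0.08, -0.01, -0.0]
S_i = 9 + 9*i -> [9, 18, 27, 36, 45]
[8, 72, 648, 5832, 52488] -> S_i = 8*9^i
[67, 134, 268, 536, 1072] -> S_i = 67*2^i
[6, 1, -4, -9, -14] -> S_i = 6 + -5*i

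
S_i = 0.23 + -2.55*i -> [0.23, -2.32, -4.87, -7.42, -9.97]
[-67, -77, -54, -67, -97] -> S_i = Random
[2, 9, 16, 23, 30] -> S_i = 2 + 7*i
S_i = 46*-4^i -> [46, -184, 736, -2944, 11776]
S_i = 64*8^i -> [64, 512, 4096, 32768, 262144]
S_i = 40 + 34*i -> [40, 74, 108, 142, 176]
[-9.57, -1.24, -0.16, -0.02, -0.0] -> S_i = -9.57*0.13^i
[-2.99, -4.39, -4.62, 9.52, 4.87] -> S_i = Random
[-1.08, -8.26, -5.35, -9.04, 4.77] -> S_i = Random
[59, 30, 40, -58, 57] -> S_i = Random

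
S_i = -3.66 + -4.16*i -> [-3.66, -7.82, -11.98, -16.14, -20.3]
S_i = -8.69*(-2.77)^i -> [-8.69, 24.07, -66.68, 184.7, -511.61]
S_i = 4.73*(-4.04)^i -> [4.73, -19.11, 77.2, -311.89, 1260.05]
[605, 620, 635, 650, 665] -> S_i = 605 + 15*i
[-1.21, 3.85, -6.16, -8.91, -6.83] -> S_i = Random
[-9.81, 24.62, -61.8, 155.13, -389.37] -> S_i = -9.81*(-2.51)^i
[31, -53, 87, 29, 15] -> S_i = Random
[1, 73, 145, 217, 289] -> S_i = 1 + 72*i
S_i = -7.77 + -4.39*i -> [-7.77, -12.16, -16.55, -20.94, -25.33]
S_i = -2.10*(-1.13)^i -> [-2.1, 2.37, -2.68, 3.03, -3.42]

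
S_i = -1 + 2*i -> [-1, 1, 3, 5, 7]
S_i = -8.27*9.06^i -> [-8.27, -74.93, -678.83, -6150.21, -55720.92]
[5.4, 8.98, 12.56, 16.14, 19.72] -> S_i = 5.40 + 3.58*i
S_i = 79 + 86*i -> [79, 165, 251, 337, 423]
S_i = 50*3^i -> [50, 150, 450, 1350, 4050]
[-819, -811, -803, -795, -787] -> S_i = -819 + 8*i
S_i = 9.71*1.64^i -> [9.71, 15.92, 26.12, 42.83, 70.24]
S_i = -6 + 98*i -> [-6, 92, 190, 288, 386]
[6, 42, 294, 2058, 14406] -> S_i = 6*7^i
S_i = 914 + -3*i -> [914, 911, 908, 905, 902]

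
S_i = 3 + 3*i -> [3, 6, 9, 12, 15]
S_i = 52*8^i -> [52, 416, 3328, 26624, 212992]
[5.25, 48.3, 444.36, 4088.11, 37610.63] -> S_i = 5.25*9.20^i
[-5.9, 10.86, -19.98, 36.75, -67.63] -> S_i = -5.90*(-1.84)^i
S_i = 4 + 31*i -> [4, 35, 66, 97, 128]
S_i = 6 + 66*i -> [6, 72, 138, 204, 270]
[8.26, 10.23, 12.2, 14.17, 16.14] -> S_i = 8.26 + 1.97*i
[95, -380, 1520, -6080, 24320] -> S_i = 95*-4^i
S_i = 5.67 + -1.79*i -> [5.67, 3.88, 2.09, 0.3, -1.49]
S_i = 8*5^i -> [8, 40, 200, 1000, 5000]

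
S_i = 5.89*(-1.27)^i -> [5.89, -7.48, 9.5, -12.06, 15.32]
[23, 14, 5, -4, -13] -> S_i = 23 + -9*i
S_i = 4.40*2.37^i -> [4.4, 10.43, 24.71, 58.57, 138.82]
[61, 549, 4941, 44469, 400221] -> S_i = 61*9^i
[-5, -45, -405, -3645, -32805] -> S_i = -5*9^i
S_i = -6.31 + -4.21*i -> [-6.31, -10.52, -14.73, -18.94, -23.15]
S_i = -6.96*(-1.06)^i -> [-6.96, 7.38, -7.82, 8.29, -8.79]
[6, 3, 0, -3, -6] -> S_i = 6 + -3*i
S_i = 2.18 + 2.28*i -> [2.18, 4.46, 6.74, 9.02, 11.3]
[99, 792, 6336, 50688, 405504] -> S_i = 99*8^i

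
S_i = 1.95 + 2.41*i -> [1.95, 4.36, 6.77, 9.18, 11.59]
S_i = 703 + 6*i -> [703, 709, 715, 721, 727]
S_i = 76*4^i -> [76, 304, 1216, 4864, 19456]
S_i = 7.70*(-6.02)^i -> [7.7, -46.35, 279.05, -1679.89, 10112.92]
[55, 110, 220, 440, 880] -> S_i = 55*2^i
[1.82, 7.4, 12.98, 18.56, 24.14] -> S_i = 1.82 + 5.58*i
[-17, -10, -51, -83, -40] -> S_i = Random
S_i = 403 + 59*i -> [403, 462, 521, 580, 639]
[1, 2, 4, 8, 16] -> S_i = 1*2^i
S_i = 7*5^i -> [7, 35, 175, 875, 4375]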